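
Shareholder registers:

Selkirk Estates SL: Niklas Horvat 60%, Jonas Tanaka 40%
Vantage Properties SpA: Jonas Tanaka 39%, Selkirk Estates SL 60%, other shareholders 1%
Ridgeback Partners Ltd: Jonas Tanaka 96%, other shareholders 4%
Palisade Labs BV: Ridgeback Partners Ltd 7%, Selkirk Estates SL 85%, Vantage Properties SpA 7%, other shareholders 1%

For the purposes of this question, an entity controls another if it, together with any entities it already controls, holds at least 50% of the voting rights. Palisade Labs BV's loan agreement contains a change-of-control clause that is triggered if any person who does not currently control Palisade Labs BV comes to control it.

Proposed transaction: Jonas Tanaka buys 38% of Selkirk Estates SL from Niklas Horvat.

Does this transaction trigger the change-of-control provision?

The purchase adds only to Jonas's holdings (Niklas's stake shrinks), so Jonas is the only person who could newly come to control Palisade.
Jonas holds 96% of Ridgeback, so Jonas controls Ridgeback.
In Palisade, Jonas's side holds only 7%, not ≥ 50%.
So before the transaction, Jonas does not control Palisade.
After the purchase, Jonas's direct stake in Selkirk rises to 40% + 38% = 78%, and Niklas's stake falls to 22%.
Jonas holds 78% of Selkirk, so Jonas controls Selkirk.
Jonas and Selkirk together hold 39% + 60% = 99% of Vantage, so Jonas controls Vantage.
Ridgeback and Selkirk and Vantage together hold 7% + 85% + 7% = 99% of Palisade, so Jonas controls Palisade.
Jonas did not control Palisade before and does after, so the clause is triggered.

Yes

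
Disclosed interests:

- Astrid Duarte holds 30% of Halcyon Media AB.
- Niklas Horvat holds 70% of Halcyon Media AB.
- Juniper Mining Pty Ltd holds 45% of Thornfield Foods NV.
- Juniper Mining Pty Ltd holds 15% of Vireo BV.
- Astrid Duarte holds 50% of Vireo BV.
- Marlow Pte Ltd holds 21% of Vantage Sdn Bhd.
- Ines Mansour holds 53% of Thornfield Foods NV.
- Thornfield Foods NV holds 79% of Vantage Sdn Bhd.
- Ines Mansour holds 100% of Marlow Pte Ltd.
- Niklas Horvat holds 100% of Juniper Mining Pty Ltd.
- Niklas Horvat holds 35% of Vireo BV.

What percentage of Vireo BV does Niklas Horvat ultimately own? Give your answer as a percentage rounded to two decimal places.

50.00%

Niklas reaches Vireo along 2 paths.
Via Juniper: 100% × 15% = 15%.
Direct stake: 35% = 35%.
Total: 15% + 35% = 50%.
Rounded: 50.00%.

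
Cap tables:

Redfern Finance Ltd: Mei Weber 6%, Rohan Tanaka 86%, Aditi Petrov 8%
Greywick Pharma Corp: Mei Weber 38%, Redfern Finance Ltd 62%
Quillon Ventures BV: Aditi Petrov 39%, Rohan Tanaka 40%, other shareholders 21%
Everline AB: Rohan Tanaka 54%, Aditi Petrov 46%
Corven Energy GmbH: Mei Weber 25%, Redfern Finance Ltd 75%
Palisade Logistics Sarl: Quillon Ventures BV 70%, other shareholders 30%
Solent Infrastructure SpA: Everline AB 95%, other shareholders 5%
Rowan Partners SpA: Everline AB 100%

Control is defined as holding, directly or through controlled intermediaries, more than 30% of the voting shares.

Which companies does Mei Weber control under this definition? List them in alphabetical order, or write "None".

Greywick Pharma Corp

Mei holds 38% of Greywick, so Mei controls Greywick.
No other company's threshold is met.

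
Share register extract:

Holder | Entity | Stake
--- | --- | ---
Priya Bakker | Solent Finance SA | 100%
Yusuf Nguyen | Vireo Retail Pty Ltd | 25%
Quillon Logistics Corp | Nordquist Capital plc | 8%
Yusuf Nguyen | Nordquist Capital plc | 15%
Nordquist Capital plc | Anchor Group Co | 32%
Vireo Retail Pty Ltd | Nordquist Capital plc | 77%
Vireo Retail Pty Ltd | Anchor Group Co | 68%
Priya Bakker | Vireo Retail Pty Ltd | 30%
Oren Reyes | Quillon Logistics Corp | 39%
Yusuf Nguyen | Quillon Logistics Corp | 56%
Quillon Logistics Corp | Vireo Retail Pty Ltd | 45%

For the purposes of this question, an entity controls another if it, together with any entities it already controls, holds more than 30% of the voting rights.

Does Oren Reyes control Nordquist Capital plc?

Yes

Oren holds 39% of Quillon, so Oren controls Quillon.
Quillon holds 45% of Vireo, so Oren controls Vireo.
Vireo and Quillon together hold 77% + 8% = 85% of Nordquist, so Oren controls Nordquist.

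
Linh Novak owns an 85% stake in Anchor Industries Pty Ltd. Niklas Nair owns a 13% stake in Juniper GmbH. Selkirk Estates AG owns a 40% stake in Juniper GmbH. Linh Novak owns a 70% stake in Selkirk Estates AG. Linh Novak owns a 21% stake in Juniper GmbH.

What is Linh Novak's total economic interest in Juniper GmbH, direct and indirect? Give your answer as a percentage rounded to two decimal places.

Linh reaches Juniper along 2 paths.
Direct stake: 21% = 21%.
Via Selkirk: 70% × 40% = 28%.
Total: 21% + 28% = 49%.
Rounded: 49.00%.

49.00%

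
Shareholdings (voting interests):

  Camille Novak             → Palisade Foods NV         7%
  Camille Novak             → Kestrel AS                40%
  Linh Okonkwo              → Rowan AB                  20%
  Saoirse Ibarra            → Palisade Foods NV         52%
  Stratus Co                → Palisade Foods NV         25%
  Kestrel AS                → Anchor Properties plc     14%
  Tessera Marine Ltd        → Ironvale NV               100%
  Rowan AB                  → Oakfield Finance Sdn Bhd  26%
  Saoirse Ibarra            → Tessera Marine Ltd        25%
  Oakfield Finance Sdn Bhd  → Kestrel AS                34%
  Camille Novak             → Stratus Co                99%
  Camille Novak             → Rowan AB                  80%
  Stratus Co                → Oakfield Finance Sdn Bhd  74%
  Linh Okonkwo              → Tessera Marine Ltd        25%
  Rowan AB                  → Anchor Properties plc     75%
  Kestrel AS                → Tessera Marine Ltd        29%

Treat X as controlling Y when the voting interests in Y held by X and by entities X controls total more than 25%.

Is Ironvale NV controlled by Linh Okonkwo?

Linh's largest direct stake is 25% in Tessera, which does not meet the threshold, so Linh controls no company.
Neither Linh nor any entity Linh controls holds any voting interest in Ironvale.
So Linh does not control Ironvale.

No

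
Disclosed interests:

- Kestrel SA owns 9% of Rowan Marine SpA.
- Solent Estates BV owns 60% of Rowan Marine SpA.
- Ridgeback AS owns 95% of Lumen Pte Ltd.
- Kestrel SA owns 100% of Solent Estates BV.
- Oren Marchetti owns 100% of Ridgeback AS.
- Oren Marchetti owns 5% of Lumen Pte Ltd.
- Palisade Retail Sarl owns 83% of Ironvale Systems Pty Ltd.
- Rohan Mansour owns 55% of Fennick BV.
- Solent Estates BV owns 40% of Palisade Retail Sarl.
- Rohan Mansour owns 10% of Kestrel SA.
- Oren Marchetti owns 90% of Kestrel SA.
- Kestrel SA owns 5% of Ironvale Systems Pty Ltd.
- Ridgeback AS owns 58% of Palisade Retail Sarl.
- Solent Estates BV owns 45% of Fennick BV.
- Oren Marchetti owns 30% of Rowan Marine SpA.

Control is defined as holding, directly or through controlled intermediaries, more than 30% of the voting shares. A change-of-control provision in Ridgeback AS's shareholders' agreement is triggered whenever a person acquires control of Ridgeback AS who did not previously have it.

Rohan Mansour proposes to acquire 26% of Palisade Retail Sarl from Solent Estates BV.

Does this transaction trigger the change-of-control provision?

The purchase adds only to Rohan's holdings (Solent's stake shrinks), so Rohan is the only person who could newly come to control Ridgeback.
Rohan holds 55% of Fennick, so Rohan controls Fennick.
Neither Rohan nor any entity Rohan controls holds any voting interest in Ridgeback.
So before the transaction, Rohan does not control Ridgeback.
After the purchase, Rohan holds 26% of Palisade directly, and Solent's stake falls to 14%.
Rohan's side now holds 26% of Palisade, not > 30%, so Rohan still does not control Palisade.
After the transaction, neither Rohan nor any entity Rohan controls holds a voting interest in Ridgeback, so Rohan still does not control it.
No new person acquires control, so the clause is not triggered.

No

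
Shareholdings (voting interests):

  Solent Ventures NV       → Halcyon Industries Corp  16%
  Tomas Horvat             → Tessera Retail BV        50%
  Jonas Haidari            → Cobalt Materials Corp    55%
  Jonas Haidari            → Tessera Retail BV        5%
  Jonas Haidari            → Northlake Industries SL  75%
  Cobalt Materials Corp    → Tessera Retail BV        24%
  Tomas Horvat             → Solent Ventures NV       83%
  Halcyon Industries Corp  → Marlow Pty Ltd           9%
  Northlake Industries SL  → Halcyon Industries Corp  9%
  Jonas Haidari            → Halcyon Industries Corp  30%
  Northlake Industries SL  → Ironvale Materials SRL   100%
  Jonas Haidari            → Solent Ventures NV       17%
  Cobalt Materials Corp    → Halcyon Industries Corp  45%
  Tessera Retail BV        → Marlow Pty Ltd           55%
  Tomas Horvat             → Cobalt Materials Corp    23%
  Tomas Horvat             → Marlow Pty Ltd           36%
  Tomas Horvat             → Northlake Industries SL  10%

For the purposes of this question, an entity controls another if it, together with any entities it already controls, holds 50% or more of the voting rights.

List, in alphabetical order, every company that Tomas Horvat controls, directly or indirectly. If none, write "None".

Marlow Pty Ltd, Solent Ventures NV, Tessera Retail BV

Tomas holds 83% of Solent, so Tomas controls Solent.
Tomas holds 50% of Tessera, so Tomas controls Tessera.
Tomas and Tessera together hold 36% + 55% = 91% of Marlow, so Tomas controls Marlow.
No other company's threshold is met.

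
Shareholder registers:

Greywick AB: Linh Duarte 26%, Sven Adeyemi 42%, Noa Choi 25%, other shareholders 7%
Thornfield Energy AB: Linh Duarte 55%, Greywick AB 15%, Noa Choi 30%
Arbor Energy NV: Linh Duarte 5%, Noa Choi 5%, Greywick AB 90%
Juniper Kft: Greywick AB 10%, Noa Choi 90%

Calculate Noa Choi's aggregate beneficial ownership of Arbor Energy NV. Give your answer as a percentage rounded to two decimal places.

Noa reaches Arbor along 2 paths.
Direct stake: 5% = 5%.
Via Greywick: 25% × 90% = 22.5%.
Total: 5% + 22.5% = 27.5%.
Rounded: 27.50%.

27.50%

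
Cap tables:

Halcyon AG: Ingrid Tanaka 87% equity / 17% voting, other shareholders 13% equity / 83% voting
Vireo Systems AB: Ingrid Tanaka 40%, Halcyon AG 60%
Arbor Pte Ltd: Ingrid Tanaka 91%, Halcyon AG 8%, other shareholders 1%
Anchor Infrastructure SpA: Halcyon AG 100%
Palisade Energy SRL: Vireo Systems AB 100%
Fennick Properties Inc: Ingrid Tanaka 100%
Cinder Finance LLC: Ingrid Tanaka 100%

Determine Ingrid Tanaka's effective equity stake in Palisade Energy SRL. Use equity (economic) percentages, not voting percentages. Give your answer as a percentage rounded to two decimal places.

Ingrid reaches Palisade along 2 paths.
Via Vireo: 40% × 100% = 40%.
Via Halcyon → Vireo: 87% × 60% × 100% = 52.2%.
Total: 40% + 52.2% = 92.2%.
Rounded: 92.20%.

92.20%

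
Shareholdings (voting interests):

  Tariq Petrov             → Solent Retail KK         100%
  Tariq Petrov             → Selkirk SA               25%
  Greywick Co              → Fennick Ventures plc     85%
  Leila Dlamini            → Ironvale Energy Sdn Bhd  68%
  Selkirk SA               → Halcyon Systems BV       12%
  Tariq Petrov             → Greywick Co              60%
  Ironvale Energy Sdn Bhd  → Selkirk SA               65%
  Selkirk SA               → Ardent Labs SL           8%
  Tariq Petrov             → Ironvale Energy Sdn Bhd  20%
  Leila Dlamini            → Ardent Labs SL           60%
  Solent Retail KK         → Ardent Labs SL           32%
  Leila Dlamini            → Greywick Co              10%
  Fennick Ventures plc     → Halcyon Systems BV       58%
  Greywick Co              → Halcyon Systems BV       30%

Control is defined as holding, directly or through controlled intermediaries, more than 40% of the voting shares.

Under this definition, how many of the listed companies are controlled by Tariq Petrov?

Tariq holds 60% of Greywick, so Tariq controls Greywick.
Tariq holds 100% of Solent, so Tariq controls Solent.
Greywick holds 85% of Fennick, so Tariq controls Fennick.
Greywick and Fennick together hold 30% + 58% = 88% of Halcyon, so Tariq controls Halcyon.
No other company's threshold is met.
Tariq controls 4 companies.

4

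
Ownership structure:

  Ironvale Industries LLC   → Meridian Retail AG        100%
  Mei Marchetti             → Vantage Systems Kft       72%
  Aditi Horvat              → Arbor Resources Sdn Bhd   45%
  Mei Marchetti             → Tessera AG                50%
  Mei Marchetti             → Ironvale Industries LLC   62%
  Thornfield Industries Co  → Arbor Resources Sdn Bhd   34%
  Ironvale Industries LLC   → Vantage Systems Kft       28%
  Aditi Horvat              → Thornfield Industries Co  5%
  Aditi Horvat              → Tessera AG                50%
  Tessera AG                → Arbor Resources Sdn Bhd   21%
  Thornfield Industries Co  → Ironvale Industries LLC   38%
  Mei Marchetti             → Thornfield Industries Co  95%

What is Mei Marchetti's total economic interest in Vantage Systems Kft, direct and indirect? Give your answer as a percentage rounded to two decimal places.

Mei reaches Vantage along 3 paths.
Via Ironvale: 62% × 28% = 17.36%.
Via Thornfield → Ironvale: 95% × 38% × 28% = 10.108%.
Direct stake: 72% = 72%.
Total: 17.36% + 10.108% + 72% = 99.468%.
Rounded: 99.47%.

99.47%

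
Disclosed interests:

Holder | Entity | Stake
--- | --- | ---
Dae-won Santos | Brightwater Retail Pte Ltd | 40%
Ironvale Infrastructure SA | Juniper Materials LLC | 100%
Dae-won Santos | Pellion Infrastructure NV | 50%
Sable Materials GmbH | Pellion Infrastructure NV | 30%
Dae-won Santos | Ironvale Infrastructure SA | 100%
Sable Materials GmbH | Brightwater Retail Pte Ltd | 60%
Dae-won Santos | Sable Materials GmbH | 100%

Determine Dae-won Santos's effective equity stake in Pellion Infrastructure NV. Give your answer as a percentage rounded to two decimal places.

80.00%

Dae-won reaches Pellion along 2 paths.
Direct stake: 50% = 50%.
Via Sable: 100% × 30% = 30%.
Total: 50% + 30% = 80%.
Rounded: 80.00%.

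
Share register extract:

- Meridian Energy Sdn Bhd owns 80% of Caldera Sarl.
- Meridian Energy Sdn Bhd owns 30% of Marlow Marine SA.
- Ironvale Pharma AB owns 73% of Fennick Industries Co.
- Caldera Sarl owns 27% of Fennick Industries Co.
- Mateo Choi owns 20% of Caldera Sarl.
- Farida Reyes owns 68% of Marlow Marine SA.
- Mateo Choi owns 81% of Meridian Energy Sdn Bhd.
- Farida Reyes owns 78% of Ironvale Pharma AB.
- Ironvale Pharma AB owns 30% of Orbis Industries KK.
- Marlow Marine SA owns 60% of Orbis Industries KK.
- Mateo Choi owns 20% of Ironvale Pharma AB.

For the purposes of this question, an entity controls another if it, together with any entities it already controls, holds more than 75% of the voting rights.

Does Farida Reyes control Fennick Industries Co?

Farida holds 78% of Ironvale, so Farida controls Ironvale.
In Fennick, Farida's side holds only 73%, not > 75%.
So Farida does not control Fennick.

No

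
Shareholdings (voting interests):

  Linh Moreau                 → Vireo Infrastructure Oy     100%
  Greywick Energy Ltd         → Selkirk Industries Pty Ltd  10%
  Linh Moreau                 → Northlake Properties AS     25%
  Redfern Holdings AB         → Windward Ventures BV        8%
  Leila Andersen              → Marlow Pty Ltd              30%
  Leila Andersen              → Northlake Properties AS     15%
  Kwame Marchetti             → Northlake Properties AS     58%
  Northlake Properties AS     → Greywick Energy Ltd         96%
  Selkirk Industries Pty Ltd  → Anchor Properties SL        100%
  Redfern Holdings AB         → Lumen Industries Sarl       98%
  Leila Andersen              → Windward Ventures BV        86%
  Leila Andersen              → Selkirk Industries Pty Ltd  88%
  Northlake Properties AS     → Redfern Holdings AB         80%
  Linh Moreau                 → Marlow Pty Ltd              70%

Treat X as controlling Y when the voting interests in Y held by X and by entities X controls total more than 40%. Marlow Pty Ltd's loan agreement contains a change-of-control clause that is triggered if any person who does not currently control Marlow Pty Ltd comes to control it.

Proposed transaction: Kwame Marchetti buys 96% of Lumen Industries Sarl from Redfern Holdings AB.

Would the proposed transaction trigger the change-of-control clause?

No

The purchase adds only to Kwame's holdings (Redfern's stake shrinks), so Kwame is the only person who could newly come to control Marlow.
Kwame holds 58% of Northlake, so Kwame controls Northlake.
Northlake holds 96% of Greywick, so Kwame controls Greywick.
Northlake holds 80% of Redfern, so Kwame controls Redfern.
Redfern holds 98% of Lumen, so Kwame controls Lumen.
Neither Kwame nor any entity Kwame controls holds any voting interest in Marlow.
So before the transaction, Kwame does not control Marlow.
After the purchase, Kwame holds 96% of Lumen directly, and Redfern's stake falls to 2%.
Redfern and Kwame together hold 2% + 96% = 98% of Lumen, so Kwame controls Lumen.
After the transaction, neither Kwame nor any entity Kwame controls holds a voting interest in Marlow, so Kwame still does not control it.
No new person acquires control, so the clause is not triggered.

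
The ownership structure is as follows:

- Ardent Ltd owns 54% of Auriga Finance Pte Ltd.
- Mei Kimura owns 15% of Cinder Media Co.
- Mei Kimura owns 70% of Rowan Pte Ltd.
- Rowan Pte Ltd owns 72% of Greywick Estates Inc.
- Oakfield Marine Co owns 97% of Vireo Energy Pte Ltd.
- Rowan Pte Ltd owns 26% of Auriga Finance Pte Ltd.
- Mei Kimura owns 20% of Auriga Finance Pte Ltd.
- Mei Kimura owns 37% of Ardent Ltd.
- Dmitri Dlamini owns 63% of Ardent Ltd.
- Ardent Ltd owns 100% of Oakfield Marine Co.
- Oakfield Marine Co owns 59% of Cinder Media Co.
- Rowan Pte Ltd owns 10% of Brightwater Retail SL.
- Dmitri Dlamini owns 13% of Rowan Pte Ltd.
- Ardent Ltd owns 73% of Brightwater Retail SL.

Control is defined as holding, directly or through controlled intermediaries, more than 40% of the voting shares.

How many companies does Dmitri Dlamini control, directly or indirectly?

6

Dmitri holds 63% of Ardent, so Dmitri controls Ardent.
Ardent holds 100% of Oakfield, so Dmitri controls Oakfield.
Ardent holds 73% of Brightwater, so Dmitri controls Brightwater.
Ardent holds 54% of Auriga, so Dmitri controls Auriga.
Oakfield holds 97% of Vireo, so Dmitri controls Vireo.
Oakfield holds 59% of Cinder, so Dmitri controls Cinder.
No other company's threshold is met.
Dmitri controls 6 companies.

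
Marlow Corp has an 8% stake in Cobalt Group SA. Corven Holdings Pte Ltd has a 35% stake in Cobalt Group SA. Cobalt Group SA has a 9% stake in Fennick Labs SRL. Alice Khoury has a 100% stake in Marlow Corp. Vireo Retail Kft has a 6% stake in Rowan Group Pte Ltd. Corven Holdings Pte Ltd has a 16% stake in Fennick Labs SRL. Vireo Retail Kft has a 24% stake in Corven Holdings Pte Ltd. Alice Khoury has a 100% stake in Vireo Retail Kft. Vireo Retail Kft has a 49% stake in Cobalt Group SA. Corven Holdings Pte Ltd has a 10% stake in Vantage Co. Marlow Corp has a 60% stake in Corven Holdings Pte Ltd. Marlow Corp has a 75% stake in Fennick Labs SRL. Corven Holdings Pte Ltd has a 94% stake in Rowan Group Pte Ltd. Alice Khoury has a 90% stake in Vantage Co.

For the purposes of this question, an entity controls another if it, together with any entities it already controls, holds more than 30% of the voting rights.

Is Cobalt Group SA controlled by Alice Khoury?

Yes

Alice holds 100% of Vireo, so Alice controls Vireo.
Alice holds 100% of Marlow, so Alice controls Marlow.
Vireo and Marlow together hold 24% + 60% = 84% of Corven, so Alice controls Corven.
Marlow and Vireo and Corven together hold 8% + 49% + 35% = 92% of Cobalt, so Alice controls Cobalt.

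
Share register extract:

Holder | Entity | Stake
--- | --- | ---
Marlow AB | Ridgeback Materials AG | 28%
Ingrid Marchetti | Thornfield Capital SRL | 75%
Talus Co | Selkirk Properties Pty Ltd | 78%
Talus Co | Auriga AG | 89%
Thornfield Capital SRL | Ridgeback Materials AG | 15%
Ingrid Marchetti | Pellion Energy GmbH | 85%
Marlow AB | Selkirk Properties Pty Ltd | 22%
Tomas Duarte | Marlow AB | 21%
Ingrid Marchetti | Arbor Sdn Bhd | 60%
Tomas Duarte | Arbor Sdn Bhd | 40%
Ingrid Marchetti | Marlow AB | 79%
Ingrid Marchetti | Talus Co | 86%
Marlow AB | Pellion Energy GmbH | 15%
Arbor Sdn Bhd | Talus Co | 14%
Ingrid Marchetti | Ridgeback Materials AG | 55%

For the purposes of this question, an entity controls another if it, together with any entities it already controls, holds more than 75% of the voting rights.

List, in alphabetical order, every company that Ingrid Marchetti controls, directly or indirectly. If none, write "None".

Auriga AG, Marlow AB, Pellion Energy GmbH, Ridgeback Materials AG, Selkirk Properties Pty Ltd, Talus Co

Ingrid holds 79% of Marlow, so Ingrid controls Marlow.
Ingrid and Marlow together hold 55% + 28% = 83% of Ridgeback, so Ingrid controls Ridgeback.
Marlow and Ingrid together hold 15% + 85% = 100% of Pellion, so Ingrid controls Pellion.
Ingrid holds 86% of Talus, so Ingrid controls Talus.
Marlow and Talus together hold 22% + 78% = 100% of Selkirk, so Ingrid controls Selkirk.
Talus holds 89% of Auriga, so Ingrid controls Auriga.
No other company's threshold is met.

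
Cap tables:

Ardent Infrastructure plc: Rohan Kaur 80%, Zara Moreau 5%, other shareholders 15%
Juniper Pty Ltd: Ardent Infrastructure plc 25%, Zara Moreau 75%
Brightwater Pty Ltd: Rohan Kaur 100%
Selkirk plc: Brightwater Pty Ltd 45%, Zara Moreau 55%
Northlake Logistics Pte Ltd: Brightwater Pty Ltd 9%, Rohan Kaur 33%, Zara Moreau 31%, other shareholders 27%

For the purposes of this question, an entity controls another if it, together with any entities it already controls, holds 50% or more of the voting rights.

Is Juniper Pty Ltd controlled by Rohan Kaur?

Rohan holds 80% of Ardent, so Rohan controls Ardent.
Rohan holds 100% of Brightwater, so Rohan controls Brightwater.
In Juniper, Rohan's side holds only 25%, not ≥ 50%.
So Rohan does not control Juniper.

No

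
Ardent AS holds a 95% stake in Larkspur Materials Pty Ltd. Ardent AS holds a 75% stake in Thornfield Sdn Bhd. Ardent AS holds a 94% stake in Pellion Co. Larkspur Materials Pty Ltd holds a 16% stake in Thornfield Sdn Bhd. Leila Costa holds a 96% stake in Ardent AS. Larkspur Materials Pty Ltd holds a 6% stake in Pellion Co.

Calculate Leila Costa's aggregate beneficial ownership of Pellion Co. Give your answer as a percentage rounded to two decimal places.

95.71%

Leila reaches Pellion along 2 paths.
Via Ardent: 96% × 94% = 90.24%.
Via Ardent → Larkspur: 96% × 95% × 6% = 5.472%.
Total: 90.24% + 5.472% = 95.712%.
Rounded: 95.71%.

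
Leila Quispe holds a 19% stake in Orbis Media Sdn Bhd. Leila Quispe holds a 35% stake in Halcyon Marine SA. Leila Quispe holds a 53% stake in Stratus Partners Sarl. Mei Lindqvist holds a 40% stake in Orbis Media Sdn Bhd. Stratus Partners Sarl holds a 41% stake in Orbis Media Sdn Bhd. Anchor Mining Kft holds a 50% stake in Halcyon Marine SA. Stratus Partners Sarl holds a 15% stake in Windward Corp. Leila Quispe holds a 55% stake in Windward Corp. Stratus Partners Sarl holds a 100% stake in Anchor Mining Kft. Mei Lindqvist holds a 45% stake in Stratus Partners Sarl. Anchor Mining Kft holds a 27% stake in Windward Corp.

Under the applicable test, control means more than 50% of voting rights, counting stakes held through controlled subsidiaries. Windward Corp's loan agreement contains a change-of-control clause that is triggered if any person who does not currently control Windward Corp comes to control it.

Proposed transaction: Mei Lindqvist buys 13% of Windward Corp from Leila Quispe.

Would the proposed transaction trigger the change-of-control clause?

The purchase adds only to Mei's holdings (Leila's stake shrinks), so Mei is the only person who could newly come to control Windward.
Mei's largest direct stake is 45% in Stratus, which does not meet the threshold, so Mei controls no company.
Neither Mei nor any entity Mei controls holds any voting interest in Windward.
So before the transaction, Mei does not control Windward.
After the purchase, Mei holds 13% of Windward directly, and Leila's stake falls to 42%.
After the transaction, Mei's side holds 13% of Windward, not > 50%, so Mei still does not control Windward.
No new person acquires control, so the clause is not triggered.

No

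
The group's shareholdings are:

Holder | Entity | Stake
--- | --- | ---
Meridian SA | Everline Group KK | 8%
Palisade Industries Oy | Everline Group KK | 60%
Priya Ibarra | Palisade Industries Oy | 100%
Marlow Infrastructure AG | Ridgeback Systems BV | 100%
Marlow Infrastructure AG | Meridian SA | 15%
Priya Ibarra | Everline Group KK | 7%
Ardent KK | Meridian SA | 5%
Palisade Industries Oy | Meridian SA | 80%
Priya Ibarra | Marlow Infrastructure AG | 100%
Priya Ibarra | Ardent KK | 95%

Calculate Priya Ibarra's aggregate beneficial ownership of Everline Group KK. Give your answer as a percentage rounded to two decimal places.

Priya reaches Everline along 5 paths.
Via Ardent → Meridian: 95% × 5% × 8% = 0.38%.
Via Marlow → Meridian: 100% × 15% × 8% = 1.2%.
Via Palisade → Meridian: 100% × 80% × 8% = 6.4%.
Direct stake: 7% = 7%.
Via Palisade: 100% × 60% = 60%.
Total: 0.38% + 1.2% + 6.4% + 7% + 60% = 74.98%.

74.98%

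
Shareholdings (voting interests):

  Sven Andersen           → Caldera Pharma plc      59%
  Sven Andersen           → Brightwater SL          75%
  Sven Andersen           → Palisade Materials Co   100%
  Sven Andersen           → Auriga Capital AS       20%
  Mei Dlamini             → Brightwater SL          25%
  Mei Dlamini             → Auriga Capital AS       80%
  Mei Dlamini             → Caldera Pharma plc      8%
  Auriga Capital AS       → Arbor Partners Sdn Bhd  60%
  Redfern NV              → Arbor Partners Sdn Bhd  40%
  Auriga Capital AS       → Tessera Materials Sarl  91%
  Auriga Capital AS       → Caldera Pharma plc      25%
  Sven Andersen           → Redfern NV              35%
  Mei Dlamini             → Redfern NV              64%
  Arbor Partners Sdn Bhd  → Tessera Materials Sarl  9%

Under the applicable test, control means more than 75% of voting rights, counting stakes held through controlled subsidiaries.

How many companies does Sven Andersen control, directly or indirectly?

1

Sven holds 100% of Palisade, so Sven controls Palisade.
No other company's threshold is met.
Sven controls 1 company.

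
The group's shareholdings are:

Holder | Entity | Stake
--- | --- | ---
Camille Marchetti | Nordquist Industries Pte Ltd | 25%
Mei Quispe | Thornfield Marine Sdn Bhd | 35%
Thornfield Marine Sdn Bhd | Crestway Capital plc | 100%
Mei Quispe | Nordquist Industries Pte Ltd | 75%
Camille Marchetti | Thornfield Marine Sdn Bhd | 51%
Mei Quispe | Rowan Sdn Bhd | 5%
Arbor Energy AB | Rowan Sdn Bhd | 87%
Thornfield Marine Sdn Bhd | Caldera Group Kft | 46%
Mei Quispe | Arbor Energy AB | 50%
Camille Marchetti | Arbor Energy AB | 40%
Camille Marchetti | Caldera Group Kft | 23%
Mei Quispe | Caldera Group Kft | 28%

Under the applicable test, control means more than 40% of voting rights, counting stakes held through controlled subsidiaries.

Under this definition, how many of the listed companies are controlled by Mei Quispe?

Mei holds 50% of Arbor, so Mei controls Arbor.
Mei holds 75% of Nordquist, so Mei controls Nordquist.
Arbor and Mei together hold 87% + 5% = 92% of Rowan, so Mei controls Rowan.
No other company's threshold is met.
Mei controls 3 companies.

3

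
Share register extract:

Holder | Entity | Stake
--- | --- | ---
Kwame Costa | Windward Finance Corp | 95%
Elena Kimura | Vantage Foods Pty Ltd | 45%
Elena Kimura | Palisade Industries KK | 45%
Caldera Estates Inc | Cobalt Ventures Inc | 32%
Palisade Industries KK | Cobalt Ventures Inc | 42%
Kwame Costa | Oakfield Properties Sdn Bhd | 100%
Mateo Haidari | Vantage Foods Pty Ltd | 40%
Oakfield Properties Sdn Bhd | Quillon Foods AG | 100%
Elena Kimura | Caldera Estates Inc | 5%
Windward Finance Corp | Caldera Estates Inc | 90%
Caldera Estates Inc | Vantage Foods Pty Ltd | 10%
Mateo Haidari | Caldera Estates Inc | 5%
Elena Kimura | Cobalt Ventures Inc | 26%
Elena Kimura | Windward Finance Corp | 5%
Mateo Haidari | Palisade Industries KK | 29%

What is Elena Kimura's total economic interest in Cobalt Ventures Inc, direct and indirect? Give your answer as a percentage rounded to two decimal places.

Elena reaches Cobalt along 4 paths.
Via Palisade: 45% × 42% = 18.9%.
Via Windward → Caldera: 5% × 90% × 32% = 1.44%.
Via Caldera: 5% × 32% = 1.6%.
Direct stake: 26% = 26%.
Total: 18.9% + 1.44% + 1.6% + 26% = 47.94%.

47.94%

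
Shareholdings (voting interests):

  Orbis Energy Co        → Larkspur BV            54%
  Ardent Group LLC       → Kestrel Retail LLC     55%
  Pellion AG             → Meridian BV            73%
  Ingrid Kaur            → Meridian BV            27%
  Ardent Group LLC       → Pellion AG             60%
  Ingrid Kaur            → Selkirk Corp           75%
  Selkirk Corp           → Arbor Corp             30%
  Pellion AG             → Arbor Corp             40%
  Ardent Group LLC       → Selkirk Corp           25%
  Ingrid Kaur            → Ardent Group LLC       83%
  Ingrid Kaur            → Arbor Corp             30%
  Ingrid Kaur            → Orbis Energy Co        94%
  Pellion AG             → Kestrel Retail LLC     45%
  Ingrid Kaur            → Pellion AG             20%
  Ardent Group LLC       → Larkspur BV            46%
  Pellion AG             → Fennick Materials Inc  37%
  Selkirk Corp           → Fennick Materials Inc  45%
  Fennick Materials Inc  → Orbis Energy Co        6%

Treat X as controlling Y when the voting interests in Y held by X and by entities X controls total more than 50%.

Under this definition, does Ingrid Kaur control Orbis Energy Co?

Yes

Ingrid holds 83% of Ardent, so Ingrid controls Ardent.
Ingrid and Ardent together hold 75% + 25% = 100% of Selkirk, so Ingrid controls Selkirk.
Ingrid and Ardent together hold 20% + 60% = 80% of Pellion, so Ingrid controls Pellion.
Selkirk and Pellion together hold 45% + 37% = 82% of Fennick, so Ingrid controls Fennick.
Ingrid and Fennick together hold 94% + 6% = 100% of Orbis, so Ingrid controls Orbis.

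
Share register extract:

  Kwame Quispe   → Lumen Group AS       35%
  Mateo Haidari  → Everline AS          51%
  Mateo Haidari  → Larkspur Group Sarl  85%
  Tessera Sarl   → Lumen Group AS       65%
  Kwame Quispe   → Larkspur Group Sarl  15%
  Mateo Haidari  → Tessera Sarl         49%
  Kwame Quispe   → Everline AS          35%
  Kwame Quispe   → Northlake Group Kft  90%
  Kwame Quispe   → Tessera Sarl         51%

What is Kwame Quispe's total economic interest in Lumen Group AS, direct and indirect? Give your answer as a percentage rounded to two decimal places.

Kwame reaches Lumen along 2 paths.
Direct stake: 35% = 35%.
Via Tessera: 51% × 65% = 33.15%.
Total: 35% + 33.15% = 68.15%.

68.15%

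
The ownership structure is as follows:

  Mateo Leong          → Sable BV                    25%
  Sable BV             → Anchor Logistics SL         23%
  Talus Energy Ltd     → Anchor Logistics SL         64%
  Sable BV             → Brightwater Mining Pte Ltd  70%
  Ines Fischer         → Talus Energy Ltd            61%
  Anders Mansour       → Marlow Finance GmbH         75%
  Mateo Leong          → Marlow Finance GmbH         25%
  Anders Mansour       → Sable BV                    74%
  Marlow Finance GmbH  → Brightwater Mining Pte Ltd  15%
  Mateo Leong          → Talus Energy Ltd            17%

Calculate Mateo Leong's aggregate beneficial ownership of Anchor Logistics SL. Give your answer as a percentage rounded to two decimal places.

16.63%

Mateo reaches Anchor along 2 paths.
Via Talus: 17% × 64% = 10.88%.
Via Sable: 25% × 23% = 5.75%.
Total: 10.88% + 5.75% = 16.63%.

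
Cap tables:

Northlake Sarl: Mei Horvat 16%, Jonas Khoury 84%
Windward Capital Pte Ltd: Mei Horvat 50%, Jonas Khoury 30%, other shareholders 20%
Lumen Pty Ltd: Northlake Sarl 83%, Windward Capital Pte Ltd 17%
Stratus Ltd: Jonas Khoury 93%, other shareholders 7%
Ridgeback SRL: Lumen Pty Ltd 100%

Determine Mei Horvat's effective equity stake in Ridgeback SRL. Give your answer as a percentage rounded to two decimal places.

21.78%

Mei reaches Ridgeback along 2 paths.
Via Northlake → Lumen: 16% × 83% × 100% = 13.28%.
Via Windward → Lumen: 50% × 17% × 100% = 8.5%.
Total: 13.28% + 8.5% = 21.78%.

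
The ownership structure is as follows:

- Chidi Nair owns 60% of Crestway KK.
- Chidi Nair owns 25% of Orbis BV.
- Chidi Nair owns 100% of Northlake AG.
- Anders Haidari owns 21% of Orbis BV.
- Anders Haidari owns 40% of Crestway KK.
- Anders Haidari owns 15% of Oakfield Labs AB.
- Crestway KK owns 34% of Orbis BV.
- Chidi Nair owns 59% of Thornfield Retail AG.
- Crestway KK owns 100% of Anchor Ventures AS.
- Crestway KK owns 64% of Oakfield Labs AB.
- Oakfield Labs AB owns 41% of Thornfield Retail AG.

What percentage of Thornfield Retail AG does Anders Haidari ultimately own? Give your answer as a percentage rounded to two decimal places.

16.65%

Anders reaches Thornfield along 2 paths.
Via Oakfield: 15% × 41% = 6.15%.
Via Crestway → Oakfield: 40% × 64% × 41% = 10.496%.
Total: 6.15% + 10.496% = 16.646%.
Rounded: 16.65%.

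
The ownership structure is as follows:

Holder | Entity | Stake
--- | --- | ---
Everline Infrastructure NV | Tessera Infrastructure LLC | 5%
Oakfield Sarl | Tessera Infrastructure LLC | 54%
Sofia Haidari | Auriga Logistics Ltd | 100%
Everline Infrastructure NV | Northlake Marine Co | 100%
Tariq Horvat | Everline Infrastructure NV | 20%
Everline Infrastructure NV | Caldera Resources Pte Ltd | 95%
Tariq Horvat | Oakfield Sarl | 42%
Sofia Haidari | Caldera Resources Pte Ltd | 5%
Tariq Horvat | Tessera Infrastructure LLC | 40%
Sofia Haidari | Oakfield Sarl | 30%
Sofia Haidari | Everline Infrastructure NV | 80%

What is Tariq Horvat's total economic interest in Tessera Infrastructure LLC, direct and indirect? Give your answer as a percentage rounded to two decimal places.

63.68%

Tariq reaches Tessera along 3 paths.
Via Oakfield: 42% × 54% = 22.68%.
Via Everline: 20% × 5% = 1%.
Direct stake: 40% = 40%.
Total: 22.68% + 1% + 40% = 63.68%.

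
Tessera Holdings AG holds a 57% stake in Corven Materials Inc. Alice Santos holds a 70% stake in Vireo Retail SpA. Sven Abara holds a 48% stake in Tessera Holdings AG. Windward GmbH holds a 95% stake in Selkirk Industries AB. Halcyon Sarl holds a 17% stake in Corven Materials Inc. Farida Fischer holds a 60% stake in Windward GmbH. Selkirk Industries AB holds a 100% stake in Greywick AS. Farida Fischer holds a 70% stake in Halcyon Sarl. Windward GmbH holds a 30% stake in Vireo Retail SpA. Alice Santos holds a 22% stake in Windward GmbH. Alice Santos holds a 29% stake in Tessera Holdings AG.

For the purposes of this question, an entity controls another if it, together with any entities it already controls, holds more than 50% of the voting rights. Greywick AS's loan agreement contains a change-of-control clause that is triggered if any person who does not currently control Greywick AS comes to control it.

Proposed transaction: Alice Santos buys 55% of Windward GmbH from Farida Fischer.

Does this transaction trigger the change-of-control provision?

Yes

The purchase adds only to Alice's holdings (Farida's stake shrinks), so Alice is the only person who could newly come to control Greywick.
Alice holds 70% of Vireo, so Alice controls Vireo.
Neither Alice nor any entity Alice controls holds any voting interest in Greywick.
So before the transaction, Alice does not control Greywick.
After the purchase, Alice's direct stake in Windward rises to 22% + 55% = 77%, and Farida's stake falls to 5%.
Alice holds 77% of Windward, so Alice controls Windward.
Windward holds 95% of Selkirk, so Alice controls Selkirk.
Selkirk holds 100% of Greywick, so Alice controls Greywick.
Alice did not control Greywick before and does after, so the clause is triggered.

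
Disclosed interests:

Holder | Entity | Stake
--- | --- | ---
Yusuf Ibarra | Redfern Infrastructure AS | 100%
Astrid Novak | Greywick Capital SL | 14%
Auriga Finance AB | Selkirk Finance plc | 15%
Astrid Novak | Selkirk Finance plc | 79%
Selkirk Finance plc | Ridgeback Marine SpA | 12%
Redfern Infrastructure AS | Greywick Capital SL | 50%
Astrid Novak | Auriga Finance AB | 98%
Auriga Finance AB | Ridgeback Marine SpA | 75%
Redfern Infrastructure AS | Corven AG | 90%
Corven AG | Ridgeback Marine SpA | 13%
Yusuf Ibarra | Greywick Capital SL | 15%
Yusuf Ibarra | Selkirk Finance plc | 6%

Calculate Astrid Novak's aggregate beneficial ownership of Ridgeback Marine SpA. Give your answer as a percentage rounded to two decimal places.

Astrid reaches Ridgeback along 3 paths.
Via Auriga: 98% × 75% = 73.5%.
Via Auriga → Selkirk: 98% × 15% × 12% = 1.764%.
Via Selkirk: 79% × 12% = 9.48%.
Total: 73.5% + 1.764% + 9.48% = 84.744%.
Rounded: 84.74%.

84.74%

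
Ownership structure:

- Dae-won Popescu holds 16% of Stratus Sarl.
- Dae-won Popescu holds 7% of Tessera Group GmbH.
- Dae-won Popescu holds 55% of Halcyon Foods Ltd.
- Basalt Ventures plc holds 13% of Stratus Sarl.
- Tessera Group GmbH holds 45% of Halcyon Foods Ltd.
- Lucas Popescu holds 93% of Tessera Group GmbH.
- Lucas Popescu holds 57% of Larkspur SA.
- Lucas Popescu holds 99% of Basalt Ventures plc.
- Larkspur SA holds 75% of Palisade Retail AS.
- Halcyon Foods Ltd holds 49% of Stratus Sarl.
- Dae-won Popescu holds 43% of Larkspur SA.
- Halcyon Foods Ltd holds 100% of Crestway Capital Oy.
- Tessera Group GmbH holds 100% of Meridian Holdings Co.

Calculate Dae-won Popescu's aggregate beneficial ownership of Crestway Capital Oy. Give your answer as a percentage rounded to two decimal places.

58.15%

Dae-won reaches Crestway along 2 paths.
Via Halcyon: 55% × 100% = 55%.
Via Tessera → Halcyon: 7% × 45% × 100% = 3.15%.
Total: 55% + 3.15% = 58.15%.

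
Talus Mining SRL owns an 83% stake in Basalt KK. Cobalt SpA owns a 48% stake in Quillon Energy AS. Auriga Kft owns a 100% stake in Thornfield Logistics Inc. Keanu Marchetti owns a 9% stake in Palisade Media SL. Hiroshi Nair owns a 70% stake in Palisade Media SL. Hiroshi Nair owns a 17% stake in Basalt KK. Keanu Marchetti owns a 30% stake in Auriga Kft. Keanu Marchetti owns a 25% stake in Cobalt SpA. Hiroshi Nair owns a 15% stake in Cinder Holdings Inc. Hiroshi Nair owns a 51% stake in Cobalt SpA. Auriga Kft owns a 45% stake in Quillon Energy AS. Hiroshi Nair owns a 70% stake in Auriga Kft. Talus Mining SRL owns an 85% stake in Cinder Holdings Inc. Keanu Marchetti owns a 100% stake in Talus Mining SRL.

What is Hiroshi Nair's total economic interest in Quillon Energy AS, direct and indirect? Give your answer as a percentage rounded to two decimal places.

Hiroshi reaches Quillon along 2 paths.
Via Auriga: 70% × 45% = 31.5%.
Via Cobalt: 51% × 48% = 24.48%.
Total: 31.5% + 24.48% = 55.98%.

55.98%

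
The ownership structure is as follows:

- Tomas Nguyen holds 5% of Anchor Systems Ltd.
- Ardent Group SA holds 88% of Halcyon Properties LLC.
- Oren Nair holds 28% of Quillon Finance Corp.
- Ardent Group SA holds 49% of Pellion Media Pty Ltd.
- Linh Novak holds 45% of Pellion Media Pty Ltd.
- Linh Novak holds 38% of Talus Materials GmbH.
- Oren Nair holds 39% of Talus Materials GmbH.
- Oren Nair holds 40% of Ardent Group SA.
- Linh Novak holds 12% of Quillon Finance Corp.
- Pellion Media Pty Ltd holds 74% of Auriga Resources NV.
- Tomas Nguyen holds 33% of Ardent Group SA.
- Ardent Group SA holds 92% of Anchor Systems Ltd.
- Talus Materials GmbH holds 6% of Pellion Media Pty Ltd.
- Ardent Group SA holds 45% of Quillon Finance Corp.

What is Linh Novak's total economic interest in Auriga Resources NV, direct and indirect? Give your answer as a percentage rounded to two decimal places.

Linh reaches Auriga along 2 paths.
Via Talus → Pellion: 38% × 6% × 74% = 1.6872%.
Via Pellion: 45% × 74% = 33.3%.
Total: 1.6872% + 33.3% = 34.9872%.
Rounded: 34.99%.

34.99%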